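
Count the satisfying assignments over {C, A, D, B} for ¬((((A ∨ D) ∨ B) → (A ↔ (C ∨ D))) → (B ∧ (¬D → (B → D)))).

7

Initial set: {¬((((A ∨ D) ∨ B) → (A ↔ (C ∨ D))) → (B ∧ (¬D → (B → D))))}.
¬((((A ∨ D) ∨ B) → (A ↔ (C ∨ D))) → (B ∧ (¬D → (B → D)))): α-rule — add (((A ∨ D) ∨ B) → (A ↔ (C ∨ D))), ¬(B ∧ (¬D → (B → D))).
(((A ∨ D) ∨ B) → (A ↔ (C ∨ D))): β-rule — branch into ¬((A ∨ D) ∨ B)  //  (A ↔ (C ∨ D)).
  branch 1 (add ¬((A ∨ D) ∨ B)):
    ¬((A ∨ D) ∨ B): α-rule — add ¬(A ∨ D), ¬B.
    ¬(A ∨ D): α-rule — add ¬A, ¬D.
    ¬(B ∧ (¬D → (B → D))): β-rule — branch into ¬B  //  ¬(¬D → (B → D)).
      branch 1.1 (add ¬B):
        ○ open, literals {A=F, B=F, D=F}.
      branch 1.2 (add ¬(¬D → (B → D))):
        ¬(¬D → (B → D)): α-rule — add ¬D, ¬(B → D).
        ¬(B → D): α-rule — add B, ¬D.
        × closes — contains both B and ¬B.
  branch 2 (add (A ↔ (C ∨ D))):
    ¬(B ∧ (¬D → (B → D))): β-rule — branch into ¬B  //  ¬(¬D → (B → D)).
      branch 2.1 (add ¬B):
        (A ↔ (C ∨ D)): β-rule — branch into A, (C ∨ D)  //  ¬A, ¬(C ∨ D).
          branch 2.1.1 (add A, (C ∨ D)):
            (C ∨ D): β-rule — branch into C  //  D.
              branch 2.1.1.1 (add C):
                ○ open, literals {A=T, B=F, C=T}.
              branch 2.1.1.2 (add D):
                ○ open, literals {A=T, B=F, D=T}.
          branch 2.1.2 (add ¬A, ¬(C ∨ D)):
            ¬(C ∨ D): α-rule — add ¬C, ¬D.
            ○ open, literals {A=F, B=F, C=F, D=F}.
      branch 2.2 (add ¬(¬D → (B → D))):
        ¬(¬D → (B → D)): α-rule — add ¬D, ¬(B → D).
        ¬(B → D): α-rule — add B, ¬D.
        (A ↔ (C ∨ D)): β-rule — branch into A, (C ∨ D)  //  ¬A, ¬(C ∨ D).
          branch 2.2.1 (add A, (C ∨ D)):
            (C ∨ D): β-rule — branch into C  //  D.
              branch 2.2.1.1 (add C):
                ○ open, literals {A=T, B=T, C=T, D=F}.
              branch 2.2.1.2 (add D):
                × closes — contains both D and ¬D.
          branch 2.2.2 (add ¬A, ¬(C ∨ D)):
            ¬(C ∨ D): α-rule — add ¬C, ¬D.
            ○ open, literals {A=F, B=T, C=F, D=F}.
2 branches closed, 6 open.
Each open branch fixes some atoms; the unmentioned ones are free. Counting distinct full assignments: branch {A=F, B=F, D=F} (C) contributes 2 new; branch {A=T, B=F, C=T} (D) contributes 2 new; branch {A=T, B=F, D=T} (C) contributes 1 new; branch {A=F, B=F, C=F, D=F} (none free) contributes 0 new; branch {A=T, B=T, C=T, D=F} (none free) contributes 1 new; branch {A=F, B=T, C=F, D=F} (none free) contributes 1 new. Total: 7.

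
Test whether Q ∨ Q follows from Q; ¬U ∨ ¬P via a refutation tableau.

Initial set: {Q; (¬U ∨ ¬P); ¬(Q ∨ Q)}.
¬(Q ∨ Q): α-rule — add ¬Q, ¬Q.
× closes — contains both Q and ¬Q.
All 1 branch closes.
Every branch closed, so the premises entail the conclusion.

Yes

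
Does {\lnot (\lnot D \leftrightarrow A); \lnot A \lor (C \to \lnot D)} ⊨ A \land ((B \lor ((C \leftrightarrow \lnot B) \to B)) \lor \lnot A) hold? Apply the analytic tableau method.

No

Initial set: {\lnot (\lnot D \leftrightarrow A); (\lnot A \lor (C \to \lnot D)); \lnot (A \land ((B \lor ((C \leftrightarrow \lnot B) \to B)) \lor \lnot A))}.
\lnot (\lnot D \leftrightarrow A): β-rule — branch into \lnot D, \lnot A  //  \lnot \lnot D, A.
  branch 1 (add \lnot D, \lnot A):
    (\lnot A \lor (C \to \lnot D)): β-rule — branch into \lnot A  //  (C \to \lnot D).
      branch 1.1 (add \lnot A):
        \lnot (A \land ((B \lor ((C \leftrightarrow \lnot B) \to B)) \lor \lnot A)): β-rule — branch into \lnot A  //  \lnot ((B \lor ((C \leftrightarrow \lnot B) \to B)) \lor \lnot A).
          branch 1.1.1 (add \lnot A):
            ○ open, literals {A=false, D=false}.
          branch 1.1.2 (add \lnot ((B \lor ((C \leftrightarrow \lnot B) \to B)) \lor \lnot A)):
            \lnot ((B \lor ((C \leftrightarrow \lnot B) \to B)) \lor \lnot A): α-rule — add \lnot (B \lor ((C \leftrightarrow \lnot B) \to B)), \lnot \lnot A.
            × closes — contains both A and \lnot A.
      branch 1.2 (add (C \to \lnot D)):
        \lnot (A \land ((B \lor ((C \leftrightarrow \lnot B) \to B)) \lor \lnot A)): β-rule — branch into \lnot A  //  \lnot ((B \lor ((C \leftrightarrow \lnot B) \to B)) \lor \lnot A).
          branch 1.2.1 (add \lnot A):
            (C \to \lnot D): β-rule — branch into \lnot C  //  \lnot D.
              branch 1.2.1.1 (add \lnot C):
                ○ open, literals {A=false, C=false, D=false}.
              branch 1.2.1.2 (add \lnot D):
                ○ open, literals {A=false, D=false}.
          branch 1.2.2 (add \lnot ((B \lor ((C \leftrightarrow \lnot B) \to B)) \lor \lnot A)):
            \lnot ((B \lor ((C \leftrightarrow \lnot B) \to B)) \lor \lnot A): α-rule — add \lnot (B \lor ((C \leftrightarrow \lnot B) \to B)), \lnot \lnot A.
            × closes — contains both A and \lnot A.
  branch 2 (add \lnot \lnot D, A):
    (\lnot A \lor (C \to \lnot D)): β-rule — branch into \lnot A  //  (C \to \lnot D).
      branch 2.1 (add \lnot A):
        × closes — contains both A and \lnot A.
      branch 2.2 (add (C \to \lnot D)):
        \lnot (A \land ((B \lor ((C \leftrightarrow \lnot B) \to B)) \lor \lnot A)): β-rule — branch into \lnot A  //  \lnot ((B \lor ((C \leftrightarrow \lnot B) \to B)) \lor \lnot A).
          branch 2.2.1 (add \lnot A):
            × closes — contains both A and \lnot A.
          branch 2.2.2 (add \lnot ((B \lor ((C \leftrightarrow \lnot B) \to B)) \lor \lnot A)):
            \lnot ((B \lor ((C \leftrightarrow \lnot B) \to B)) \lor \lnot A): α-rule — add \lnot (B \lor ((C \leftrightarrow \lnot B) \to B)), \lnot \lnot A.
            \lnot (B \lor ((C \leftrightarrow \lnot B) \to B)): α-rule — add \lnot B, \lnot ((C \leftrightarrow \lnot B) \to B).
            \lnot ((C \leftrightarrow \lnot B) \to B): α-rule — add (C \leftrightarrow \lnot B), \lnot B.
            (C \to \lnot D): β-rule — branch into \lnot C  //  \lnot D.
              branch 2.2.2.1 (add \lnot C):
                (C \leftrightarrow \lnot B): β-rule — branch into C, \lnot B  //  \lnot C, \lnot \lnot B.
                  branch 2.2.2.1.1 (add C, \lnot B):
                    × closes — contains both C and \lnot C.
                  branch 2.2.2.1.2 (add \lnot C, \lnot \lnot B):
                    × closes — contains both B and \lnot B.
              branch 2.2.2.2 (add \lnot D):
                × closes — contains both D and \lnot D.
7 branches closed, 3 open.
An open branch gives a countermodel: A=false, D=false (unmentioned atoms arbitrary); the premises hold there but the conclusion fails.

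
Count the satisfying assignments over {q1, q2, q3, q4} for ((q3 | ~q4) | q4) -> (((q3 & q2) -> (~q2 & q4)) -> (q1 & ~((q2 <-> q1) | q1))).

4

Initial set: {(((q3 | ~q4) | q4) -> (((q3 & q2) -> (~q2 & q4)) -> (q1 & ~((q2 <-> q1) | q1))))}.
(((q3 | ~q4) | q4) -> (((q3 & q2) -> (~q2 & q4)) -> (q1 & ~((q2 <-> q1) | q1)))): β-rule — branch into ~((q3 | ~q4) | q4)  //  (((q3 & q2) -> (~q2 & q4)) -> (q1 & ~((q2 <-> q1) | q1))).
  branch 1 (add ~((q3 | ~q4) | q4)):
    ~((q3 | ~q4) | q4): α-rule — add ~(q3 | ~q4), ~q4.
    ~(q3 | ~q4): α-rule — add ~q3, ~~q4.
    × closes — contains both q4 and ~q4.
  branch 2 (add (((q3 & q2) -> (~q2 & q4)) -> (q1 & ~((q2 <-> q1) | q1)))):
    (((q3 & q2) -> (~q2 & q4)) -> (q1 & ~((q2 <-> q1) | q1))): β-rule — branch into ~((q3 & q2) -> (~q2 & q4))  //  (q1 & ~((q2 <-> q1) | q1)).
      branch 2.1 (add ~((q3 & q2) -> (~q2 & q4))):
        ~((q3 & q2) -> (~q2 & q4)): α-rule — add (q3 & q2), ~(~q2 & q4).
        (q3 & q2): α-rule — add q3, q2.
        ~(~q2 & q4): β-rule — branch into ~~q2  //  ~q4.
          branch 2.1.1 (add ~~q2):
            ○ open, literals {q2=T, q3=T}.
          branch 2.1.2 (add ~q4):
            ○ open, literals {q2=T, q3=T, q4=F}.
      branch 2.2 (add (q1 & ~((q2 <-> q1) | q1))):
        (q1 & ~((q2 <-> q1) | q1)): α-rule — add q1, ~((q2 <-> q1) | q1).
        ~((q2 <-> q1) | q1): α-rule — add ~(q2 <-> q1), ~q1.
        × closes — contains both q1 and ~q1.
2 branches closed, 2 open.
Each open branch fixes some atoms; the unmentioned ones are free. Counting distinct full assignments: branch {q2=T, q3=T} (q1, q4) contributes 4 new; branch {q2=T, q3=T, q4=F} (q1) contributes 0 new. Total: 4.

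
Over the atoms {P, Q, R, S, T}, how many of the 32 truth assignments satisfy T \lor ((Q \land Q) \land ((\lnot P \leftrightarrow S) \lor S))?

22

Initial set: {T (T \lor ((Q \land Q) \land ((\lnot P \leftrightarrow S) \lor S)))}.
T (T \lor ((Q \land Q) \land ((\lnot P \leftrightarrow S) \lor S))): β-rule — branch into T T  //  T ((Q \land Q) \land ((\lnot P \leftrightarrow S) \lor S)).
  branch 1 (add T T):
    ○ open, literals {T=true}.
  branch 2 (add T ((Q \land Q) \land ((\lnot P \leftrightarrow S) \lor S))):
    T ((Q \land Q) \land ((\lnot P \leftrightarrow S) \lor S)): α-rule — add T (Q \land Q), T ((\lnot P \leftrightarrow S) \lor S).
    T (Q \land Q): α-rule — add T Q, T Q.
    T ((\lnot P \leftrightarrow S) \lor S): β-rule — branch into T (\lnot P \leftrightarrow S)  //  T S.
      branch 2.1 (add T (\lnot P \leftrightarrow S)):
        T (\lnot P \leftrightarrow S): β-rule — branch into T \lnot P, T S  //  F \lnot P, F S.
          branch 2.1.1 (add T \lnot P, T S):
            ○ open, literals {P=false, Q=true, S=true}.
          branch 2.1.2 (add F \lnot P, F S):
            ○ open, literals {P=true, Q=true, S=false}.
      branch 2.2 (add T S):
        ○ open, literals {Q=true, S=true}.
0 branches closed, 4 open.
Each open branch fixes some atoms; the unmentioned ones are free. Counting distinct full assignments: branch {T=true} (P, Q, R, S) contributes 16 new; branch {P=false, Q=true, S=true} (R, T) contributes 2 new; branch {P=true, Q=true, S=false} (R, T) contributes 2 new; branch {Q=true, S=true} (P, R, T) contributes 2 new. Total: 22.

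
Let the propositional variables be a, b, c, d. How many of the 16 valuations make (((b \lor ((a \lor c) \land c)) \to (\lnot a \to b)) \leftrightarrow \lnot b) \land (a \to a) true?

Initial set: {T ((((b \lor ((a \lor c) \land c)) \to (\lnot a \to b)) \leftrightarrow \lnot b) \land (a \to a))}.
T ((((b \lor ((a \lor c) \land c)) \to (\lnot a \to b)) \leftrightarrow \lnot b) \land (a \to a)): α-rule — add T (((b \lor ((a \lor c) \land c)) \to (\lnot a \to b)) \leftrightarrow \lnot b), T (a \to a).
T (((b \lor ((a \lor c) \land c)) \to (\lnot a \to b)) \leftrightarrow \lnot b): β-rule — branch into T ((b \lor ((a \lor c) \land c)) \to (\lnot a \to b)), T \lnot b  //  F ((b \lor ((a \lor c) \land c)) \to (\lnot a \to b)), F \lnot b.
  branch 1 (add T ((b \lor ((a \lor c) \land c)) \to (\lnot a \to b)), T \lnot b):
    T (a \to a): β-rule — branch into F a  //  T a.
      branch 1.1 (add F a):
        T ((b \lor ((a \lor c) \land c)) \to (\lnot a \to b)): β-rule — branch into F (b \lor ((a \lor c) \land c))  //  T (\lnot a \to b).
          branch 1.1.1 (add F (b \lor ((a \lor c) \land c))):
            F (b \lor ((a \lor c) \land c)): α-rule — add F b, F ((a \lor c) \land c).
            F ((a \lor c) \land c): β-rule — branch into F (a \lor c)  //  F c.
              branch 1.1.1.1 (add F (a \lor c)):
                F (a \lor c): α-rule — add F a, F c.
                ○ open, literals {a=0, b=0, c=0}.
              branch 1.1.1.2 (add F c):
                ○ open, literals {a=0, b=0, c=0}.
          branch 1.1.2 (add T (\lnot a \to b)):
            T (\lnot a \to b): β-rule — branch into F \lnot a  //  T b.
              branch 1.1.2.1 (add F \lnot a):
                × closes — contains both a and \lnot a.
              branch 1.1.2.2 (add T b):
                × closes — contains both b and \lnot b.
      branch 1.2 (add T a):
        T ((b \lor ((a \lor c) \land c)) \to (\lnot a \to b)): β-rule — branch into F (b \lor ((a \lor c) \land c))  //  T (\lnot a \to b).
          branch 1.2.1 (add F (b \lor ((a \lor c) \land c))):
            F (b \lor ((a \lor c) \land c)): α-rule — add F b, F ((a \lor c) \land c).
            F ((a \lor c) \land c): β-rule — branch into F (a \lor c)  //  F c.
              branch 1.2.1.1 (add F (a \lor c)):
                F (a \lor c): α-rule — add F a, F c.
                × closes — contains both a and \lnot a.
              branch 1.2.1.2 (add F c):
                ○ open, literals {a=1, b=0, c=0}.
          branch 1.2.2 (add T (\lnot a \to b)):
            T (\lnot a \to b): β-rule — branch into F \lnot a  //  T b.
              branch 1.2.2.1 (add F \lnot a):
                ○ open, literals {a=1, b=0}.
              branch 1.2.2.2 (add T b):
                × closes — contains both b and \lnot b.
  branch 2 (add F ((b \lor ((a \lor c) \land c)) \to (\lnot a \to b)), F \lnot b):
    F ((b \lor ((a \lor c) \land c)) \to (\lnot a \to b)): α-rule — add T (b \lor ((a \lor c) \land c)), F (\lnot a \to b).
    F (\lnot a \to b): α-rule — add T \lnot a, F b.
    × closes — contains both b and \lnot b.
5 branches closed, 4 open.
Each open branch fixes some atoms; the unmentioned ones are free. Counting distinct full assignments: branch {a=0, b=0, c=0} (d) contributes 2 new; branch {a=0, b=0, c=0} (d) contributes 0 new; branch {a=1, b=0, c=0} (d) contributes 2 new; branch {a=1, b=0} (c, d) contributes 2 new. Total: 6.

6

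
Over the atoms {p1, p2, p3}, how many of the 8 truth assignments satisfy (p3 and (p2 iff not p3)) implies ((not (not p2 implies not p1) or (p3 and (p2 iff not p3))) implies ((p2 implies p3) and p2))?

Initial set: {((p3 and (p2 iff not p3)) implies ((not (not p2 implies not p1) or (p3 and (p2 iff not p3))) implies ((p2 implies p3) and p2)))}.
((p3 and (p2 iff not p3)) implies ((not (not p2 implies not p1) or (p3 and (p2 iff not p3))) implies ((p2 implies p3) and p2))): β-rule — branch into not (p3 and (p2 iff not p3))  //  ((not (not p2 implies not p1) or (p3 and (p2 iff not p3))) implies ((p2 implies p3) and p2)).
  branch 1 (add not (p3 and (p2 iff not p3))):
    not (p3 and (p2 iff not p3)): β-rule — branch into not p3  //  not (p2 iff not p3).
      branch 1.1 (add not p3):
        ○ open, literals {p3=0}.
      branch 1.2 (add not (p2 iff not p3)):
        not (p2 iff not p3): β-rule — branch into p2, not not p3  //  not p2, not p3.
          branch 1.2.1 (add p2, not not p3):
            ○ open, literals {p2=1, p3=1}.
          branch 1.2.2 (add not p2, not p3):
            ○ open, literals {p2=0, p3=0}.
  branch 2 (add ((not (not p2 implies not p1) or (p3 and (p2 iff not p3))) implies ((p2 implies p3) and p2))):
    ((not (not p2 implies not p1) or (p3 and (p2 iff not p3))) implies ((p2 implies p3) and p2)): β-rule — branch into not (not (not p2 implies not p1) or (p3 and (p2 iff not p3)))  //  ((p2 implies p3) and p2).
      branch 2.1 (add not (not (not p2 implies not p1) or (p3 and (p2 iff not p3)))):
        not (not (not p2 implies not p1) or (p3 and (p2 iff not p3))): α-rule — add not not (not p2 implies not p1), not (p3 and (p2 iff not p3)).
        not not (not p2 implies not p1): β-rule — branch into not not p2  //  not p1.
          branch 2.1.1 (add not not p2):
            not (p3 and (p2 iff not p3)): β-rule — branch into not p3  //  not (p2 iff not p3).
              branch 2.1.1.1 (add not p3):
                ○ open, literals {p2=1, p3=0}.
              branch 2.1.1.2 (add not (p2 iff not p3)):
                not (p2 iff not p3): β-rule — branch into p2, not not p3  //  not p2, not p3.
                  branch 2.1.1.2.1 (add p2, not not p3):
                    ○ open, literals {p2=1, p3=1}.
                  branch 2.1.1.2.2 (add not p2, not p3):
                    × closes — contains both p2 and not p2.
          branch 2.1.2 (add not p1):
            not (p3 and (p2 iff not p3)): β-rule — branch into not p3  //  not (p2 iff not p3).
              branch 2.1.2.1 (add not p3):
                ○ open, literals {p1=0, p3=0}.
              branch 2.1.2.2 (add not (p2 iff not p3)):
                not (p2 iff not p3): β-rule — branch into p2, not not p3  //  not p2, not p3.
                  branch 2.1.2.2.1 (add p2, not not p3):
                    ○ open, literals {p1=0, p2=1, p3=1}.
                  branch 2.1.2.2.2 (add not p2, not p3):
                    ○ open, literals {p1=0, p2=0, p3=0}.
      branch 2.2 (add ((p2 implies p3) and p2)):
        ((p2 implies p3) and p2): α-rule — add (p2 implies p3), p2.
        (p2 implies p3): β-rule — branch into not p2  //  p3.
          branch 2.2.1 (add not p2):
            × closes — contains both p2 and not p2.
          branch 2.2.2 (add p3):
            ○ open, literals {p2=1, p3=1}.
2 branches closed, 9 open.
Each open branch fixes some atoms; the unmentioned ones are free. Counting distinct full assignments: branch {p3=0} (p1, p2) contributes 4 new; branch {p2=1, p3=1} (p1) contributes 2 new; branch {p2=0, p3=0} (p1) contributes 0 new; branch {p2=1, p3=0} (p1) contributes 0 new; branch {p2=1, p3=1} (p1) contributes 0 new; branch {p1=0, p3=0} (p2) contributes 0 new; branch {p1=0, p2=1, p3=1} (none free) contributes 0 new; branch {p1=0, p2=0, p3=0} (none free) contributes 0 new; branch {p2=1, p3=1} (p1) contributes 0 new. Total: 6.

6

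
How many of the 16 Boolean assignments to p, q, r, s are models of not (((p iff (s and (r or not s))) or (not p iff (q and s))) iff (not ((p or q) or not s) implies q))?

Initial set: {not (((p iff (s and (r or not s))) or (not p iff (q and s))) iff (not ((p or q) or not s) implies q))}.
not (((p iff (s and (r or not s))) or (not p iff (q and s))) iff (not ((p or q) or not s) implies q)): β-rule — branch into ((p iff (s and (r or not s))) or (not p iff (q and s))), not (not ((p or q) or not s) implies q)  //  not ((p iff (s and (r or not s))) or (not p iff (q and s))), (not ((p or q) or not s) implies q).
  branch 1 (add ((p iff (s and (r or not s))) or (not p iff (q and s))), not (not ((p or q) or not s) implies q)):
    not (not ((p or q) or not s) implies q): α-rule — add not ((p or q) or not s), not q.
    not ((p or q) or not s): α-rule — add not (p or q), not not s.
    not (p or q): α-rule — add not p, not q.
    ((p iff (s and (r or not s))) or (not p iff (q and s))): β-rule — branch into (p iff (s and (r or not s)))  //  (not p iff (q and s)).
      branch 1.1 (add (p iff (s and (r or not s)))):
        (p iff (s and (r or not s))): β-rule — branch into p, (s and (r or not s))  //  not p, not (s and (r or not s)).
          branch 1.1.1 (add p, (s and (r or not s))):
            × closes — contains both p and not p.
          branch 1.1.2 (add not p, not (s and (r or not s))):
            not (s and (r or not s)): β-rule — branch into not s  //  not (r or not s).
              branch 1.1.2.1 (add not s):
                × closes — contains both s and not s.
              branch 1.1.2.2 (add not (r or not s)):
                not (r or not s): α-rule — add not r, not not s.
                ○ open, literals {p=false, q=false, r=false, s=true}.
      branch 1.2 (add (not p iff (q and s))):
        (not p iff (q and s)): β-rule — branch into not p, (q and s)  //  not not p, not (q and s).
          branch 1.2.1 (add not p, (q and s)):
            (q and s): α-rule — add q, s.
            × closes — contains both q and not q.
          branch 1.2.2 (add not not p, not (q and s)):
            × closes — contains both p and not p.
  branch 2 (add not ((p iff (s and (r or not s))) or (not p iff (q and s))), (not ((p or q) or not s) implies q)):
    not ((p iff (s and (r or not s))) or (not p iff (q and s))): α-rule — add not (p iff (s and (r or not s))), not (not p iff (q and s)).
    (not ((p or q) or not s) implies q): β-rule — branch into not not ((p or q) or not s)  //  q.
      branch 2.1 (add not not ((p or q) or not s)):
        not (p iff (s and (r or not s))): β-rule — branch into p, not (s and (r or not s))  //  not p, (s and (r or not s)).
          branch 2.1.1 (add p, not (s and (r or not s))):
            not (not p iff (q and s)): β-rule — branch into not p, not (q and s)  //  not not p, (q and s).
              branch 2.1.1.1 (add not p, not (q and s)):
                × closes — contains both p and not p.
              branch 2.1.1.2 (add not not p, (q and s)):
                (q and s): α-rule — add q, s.
                not not ((p or q) or not s): β-rule — branch into (p or q)  //  not s.
                  branch 2.1.1.2.1 (add (p or q)):
                    not (s and (r or not s)): β-rule — branch into not s  //  not (r or not s).
                      branch 2.1.1.2.1.1 (add not s):
                        × closes — contains both s and not s.
                      branch 2.1.1.2.1.2 (add not (r or not s)):
                        not (r or not s): α-rule — add not r, not not s.
                        (p or q): β-rule — branch into p  //  q.
                          branch 2.1.1.2.1.2.1 (add p):
                            ○ open, literals {p=true, q=true, r=false, s=true}.
                          branch 2.1.1.2.1.2.2 (add q):
                            ○ open, literals {p=true, q=true, r=false, s=true}.
                  branch 2.1.1.2.2 (add not s):
                    × closes — contains both s and not s.
          branch 2.1.2 (add not p, (s and (r or not s))):
            (s and (r or not s)): α-rule — add s, (r or not s).
            not (not p iff (q and s)): β-rule — branch into not p, not (q and s)  //  not not p, (q and s).
              branch 2.1.2.1 (add not p, not (q and s)):
                not not ((p or q) or not s): β-rule — branch into (p or q)  //  not s.
                  branch 2.1.2.1.1 (add (p or q)):
                    (r or not s): β-rule — branch into r  //  not s.
                      branch 2.1.2.1.1.1 (add r):
                        not (q and s): β-rule — branch into not q  //  not s.
                          branch 2.1.2.1.1.1.1 (add not q):
                            (p or q): β-rule — branch into p  //  q.
                              branch 2.1.2.1.1.1.1.1 (add p):
                                × closes — contains both p and not p.
                              branch 2.1.2.1.1.1.1.2 (add q):
                                × closes — contains both q and not q.
                          branch 2.1.2.1.1.1.2 (add not s):
                            × closes — contains both s and not s.
                      branch 2.1.2.1.1.2 (add not s):
                        × closes — contains both s and not s.
                  branch 2.1.2.1.2 (add not s):
                    × closes — contains both s and not s.
              branch 2.1.2.2 (add not not p, (q and s)):
                × closes — contains both p and not p.
      branch 2.2 (add q):
        not (p iff (s and (r or not s))): β-rule — branch into p, not (s and (r or not s))  //  not p, (s and (r or not s)).
          branch 2.2.1 (add p, not (s and (r or not s))):
            not (not p iff (q and s)): β-rule — branch into not p, not (q and s)  //  not not p, (q and s).
              branch 2.2.1.1 (add not p, not (q and s)):
                × closes — contains both p and not p.
              branch 2.2.1.2 (add not not p, (q and s)):
                (q and s): α-rule — add q, s.
                not (s and (r or not s)): β-rule — branch into not s  //  not (r or not s).
                  branch 2.2.1.2.1 (add not s):
                    × closes — contains both s and not s.
                  branch 2.2.1.2.2 (add not (r or not s)):
                    not (r or not s): α-rule — add not r, not not s.
                    ○ open, literals {p=true, q=true, r=false, s=true}.
          branch 2.2.2 (add not p, (s and (r or not s))):
            (s and (r or not s)): α-rule — add s, (r or not s).
            not (not p iff (q and s)): β-rule — branch into not p, not (q and s)  //  not not p, (q and s).
              branch 2.2.2.1 (add not p, not (q and s)):
                (r or not s): β-rule — branch into r  //  not s.
                  branch 2.2.2.1.1 (add r):
                    not (q and s): β-rule — branch into not q  //  not s.
                      branch 2.2.2.1.1.1 (add not q):
                        × closes — contains both q and not q.
                      branch 2.2.2.1.1.2 (add not s):
                        × closes — contains both s and not s.
                  branch 2.2.2.1.2 (add not s):
                    × closes — contains both s and not s.
              branch 2.2.2.2 (add not not p, (q and s)):
                × closes — contains both p and not p.
19 branches closed, 4 open.
Each open branch fixes some atoms; the unmentioned ones are free. Counting distinct full assignments: branch {p=false, q=false, r=false, s=true} (none free) contributes 1 new; branch {p=true, q=true, r=false, s=true} (none free) contributes 1 new; branch {p=true, q=true, r=false, s=true} (none free) contributes 0 new; branch {p=true, q=true, r=false, s=true} (none free) contributes 0 new. Total: 2.

2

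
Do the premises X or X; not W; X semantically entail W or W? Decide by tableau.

No

Initial set: {(X or X); not W; X; not (W or W)}.
not (W or W): α-rule — add not W, not W.
(X or X): β-rule — branch into X  //  X.
  branch 1 (add X):
    ○ open, literals {W=false, X=true}.
  branch 2 (add X):
    ○ open, literals {W=false, X=true}.
0 branches closed, 2 open.
An open branch gives a countermodel: W=false, X=true (unmentioned atoms arbitrary); the premises hold there but the conclusion fails.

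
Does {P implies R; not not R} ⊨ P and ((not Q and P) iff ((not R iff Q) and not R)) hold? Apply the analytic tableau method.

Initial set: {(P implies R); not not R; not (P and ((not Q and P) iff ((not R iff Q) and not R)))}.
not not R: drop double negation, giving R.
(P implies R): β-rule — branch into not P  //  R.
  branch 1 (add not P):
    not (P and ((not Q and P) iff ((not R iff Q) and not R))): β-rule — branch into not P  //  not ((not Q and P) iff ((not R iff Q) and not R)).
      branch 1.1 (add not P):
        ○ open, literals {P=false, R=true}.
      branch 1.2 (add not ((not Q and P) iff ((not R iff Q) and not R))):
        not ((not Q and P) iff ((not R iff Q) and not R)): β-rule — branch into (not Q and P), not ((not R iff Q) and not R)  //  not (not Q and P), ((not R iff Q) and not R).
          branch 1.2.1 (add (not Q and P), not ((not R iff Q) and not R)):
            (not Q and P): α-rule — add not Q, P.
            × closes — contains both P and not P.
          branch 1.2.2 (add not (not Q and P), ((not R iff Q) and not R)):
            ((not R iff Q) and not R): α-rule — add (not R iff Q), not R.
            × closes — contains both R and not R.
  branch 2 (add R):
    not (P and ((not Q and P) iff ((not R iff Q) and not R))): β-rule — branch into not P  //  not ((not Q and P) iff ((not R iff Q) and not R)).
      branch 2.1 (add not P):
        ○ open, literals {P=false, R=true}.
      branch 2.2 (add not ((not Q and P) iff ((not R iff Q) and not R))):
        not ((not Q and P) iff ((not R iff Q) and not R)): β-rule — branch into (not Q and P), not ((not R iff Q) and not R)  //  not (not Q and P), ((not R iff Q) and not R).
          branch 2.2.1 (add (not Q and P), not ((not R iff Q) and not R)):
            (not Q and P): α-rule — add not Q, P.
            not ((not R iff Q) and not R): β-rule — branch into not (not R iff Q)  //  not not R.
              branch 2.2.1.1 (add not (not R iff Q)):
                not (not R iff Q): β-rule — branch into not R, not Q  //  not not R, Q.
                  branch 2.2.1.1.1 (add not R, not Q):
                    × closes — contains both R and not R.
                  branch 2.2.1.1.2 (add not not R, Q):
                    × closes — contains both Q and not Q.
              branch 2.2.1.2 (add not not R):
                ○ open, literals {P=true, Q=false, R=true}.
          branch 2.2.2 (add not (not Q and P), ((not R iff Q) and not R)):
            ((not R iff Q) and not R): α-rule — add (not R iff Q), not R.
            × closes — contains both R and not R.
5 branches closed, 3 open.
An open branch gives a countermodel: P=false, R=true (unmentioned atoms arbitrary); the premises hold there but the conclusion fails.

No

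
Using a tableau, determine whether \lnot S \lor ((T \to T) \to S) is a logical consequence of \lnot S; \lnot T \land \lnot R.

Yes

Initial set: {\lnot S; (\lnot T \land \lnot R); \lnot (\lnot S \lor ((T \to T) \to S))}.
(\lnot T \land \lnot R): α-rule — add \lnot T, \lnot R.
\lnot (\lnot S \lor ((T \to T) \to S)): α-rule — add \lnot \lnot S, \lnot ((T \to T) \to S).
× closes — contains both S and \lnot S.
All 1 branch closes.
Every branch closed, so the premises entail the conclusion.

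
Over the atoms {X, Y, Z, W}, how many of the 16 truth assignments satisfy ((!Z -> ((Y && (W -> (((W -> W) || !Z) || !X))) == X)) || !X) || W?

15

Initial set: {(((!Z -> ((Y && (W -> (((W -> W) || !Z) || !X))) == X)) || !X) || W)}.
(((!Z -> ((Y && (W -> (((W -> W) || !Z) || !X))) == X)) || !X) || W): β-rule — branch into ((!Z -> ((Y && (W -> (((W -> W) || !Z) || !X))) == X)) || !X)  //  W.
  branch 1 (add ((!Z -> ((Y && (W -> (((W -> W) || !Z) || !X))) == X)) || !X)):
    ((!Z -> ((Y && (W -> (((W -> W) || !Z) || !X))) == X)) || !X): β-rule — branch into (!Z -> ((Y && (W -> (((W -> W) || !Z) || !X))) == X))  //  !X.
      branch 1.1 (add (!Z -> ((Y && (W -> (((W -> W) || !Z) || !X))) == X))):
        (!Z -> ((Y && (W -> (((W -> W) || !Z) || !X))) == X)): β-rule — branch into !!Z  //  ((Y && (W -> (((W -> W) || !Z) || !X))) == X).
          branch 1.1.1 (add !!Z):
            ○ open, literals {Z=true}.
          branch 1.1.2 (add ((Y && (W -> (((W -> W) || !Z) || !X))) == X)):
            ((Y && (W -> (((W -> W) || !Z) || !X))) == X): β-rule — branch into (Y && (W -> (((W -> W) || !Z) || !X))), X  //  !(Y && (W -> (((W -> W) || !Z) || !X))), !X.
              branch 1.1.2.1 (add (Y && (W -> (((W -> W) || !Z) || !X))), X):
                (Y && (W -> (((W -> W) || !Z) || !X))): α-rule — add Y, (W -> (((W -> W) || !Z) || !X)).
                (W -> (((W -> W) || !Z) || !X)): β-rule — branch into !W  //  (((W -> W) || !Z) || !X).
                  branch 1.1.2.1.1 (add !W):
                    ○ open, literals {W=false, X=true, Y=true}.
                  branch 1.1.2.1.2 (add (((W -> W) || !Z) || !X)):
                    (((W -> W) || !Z) || !X): β-rule — branch into ((W -> W) || !Z)  //  !X.
                      branch 1.1.2.1.2.1 (add ((W -> W) || !Z)):
                        ((W -> W) || !Z): β-rule — branch into (W -> W)  //  !Z.
                          branch 1.1.2.1.2.1.1 (add (W -> W)):
                            (W -> W): β-rule — branch into !W  //  W.
                              branch 1.1.2.1.2.1.1.1 (add !W):
                                ○ open, literals {W=false, X=true, Y=true}.
                              branch 1.1.2.1.2.1.1.2 (add W):
                                ○ open, literals {W=true, X=true, Y=true}.
                          branch 1.1.2.1.2.1.2 (add !Z):
                            ○ open, literals {X=true, Y=true, Z=false}.
                      branch 1.1.2.1.2.2 (add !X):
                        × closes — contains both X and !X.
              branch 1.1.2.2 (add !(Y && (W -> (((W -> W) || !Z) || !X))), !X):
                !(Y && (W -> (((W -> W) || !Z) || !X))): β-rule — branch into !Y  //  !(W -> (((W -> W) || !Z) || !X)).
                  branch 1.1.2.2.1 (add !Y):
                    ○ open, literals {X=false, Y=false}.
                  branch 1.1.2.2.2 (add !(W -> (((W -> W) || !Z) || !X))):
                    !(W -> (((W -> W) || !Z) || !X)): α-rule — add W, !(((W -> W) || !Z) || !X).
                    !(((W -> W) || !Z) || !X): α-rule — add !((W -> W) || !Z), !!X.
                    × closes — contains both X and !X.
      branch 1.2 (add !X):
        ○ open, literals {X=false}.
  branch 2 (add W):
    ○ open, literals {W=true}.
2 branches closed, 8 open.
Each open branch fixes some atoms; the unmentioned ones are free. Counting distinct full assignments: branch {Z=true} (X, Y, W) contributes 8 new; branch {W=false, X=true, Y=true} (Z) contributes 1 new; branch {W=false, X=true, Y=true} (Z) contributes 0 new; branch {W=true, X=true, Y=true} (Z) contributes 1 new; branch {X=true, Y=true, Z=false} (W) contributes 0 new; branch {X=false, Y=false} (Z, W) contributes 2 new; branch {X=false} (Y, Z, W) contributes 2 new; branch {W=true} (X, Y, Z) contributes 1 new. Total: 15.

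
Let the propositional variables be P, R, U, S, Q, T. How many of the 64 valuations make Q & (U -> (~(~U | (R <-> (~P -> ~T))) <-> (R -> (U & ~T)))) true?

Initial set: {(Q & (U -> (~(~U | (R <-> (~P -> ~T))) <-> (R -> (U & ~T)))))}.
(Q & (U -> (~(~U | (R <-> (~P -> ~T))) <-> (R -> (U & ~T))))): α-rule — add Q, (U -> (~(~U | (R <-> (~P -> ~T))) <-> (R -> (U & ~T)))).
(U -> (~(~U | (R <-> (~P -> ~T))) <-> (R -> (U & ~T)))): β-rule — branch into ~U  //  (~(~U | (R <-> (~P -> ~T))) <-> (R -> (U & ~T))).
  branch 1 (add ~U):
    ○ open, literals {Q=T, U=F}.
  branch 2 (add (~(~U | (R <-> (~P -> ~T))) <-> (R -> (U & ~T)))):
    (~(~U | (R <-> (~P -> ~T))) <-> (R -> (U & ~T))): β-rule — branch into ~(~U | (R <-> (~P -> ~T))), (R -> (U & ~T))  //  ~~(~U | (R <-> (~P -> ~T))), ~(R -> (U & ~T)).
      branch 2.1 (add ~(~U | (R <-> (~P -> ~T))), (R -> (U & ~T))):
        ~(~U | (R <-> (~P -> ~T))): α-rule — add ~~U, ~(R <-> (~P -> ~T)).
        (R -> (U & ~T)): β-rule — branch into ~R  //  (U & ~T).
          branch 2.1.1 (add ~R):
            ~(R <-> (~P -> ~T)): β-rule — branch into R, ~(~P -> ~T)  //  ~R, (~P -> ~T).
              branch 2.1.1.1 (add R, ~(~P -> ~T)):
                × closes — contains both R and ~R.
              branch 2.1.1.2 (add ~R, (~P -> ~T)):
                (~P -> ~T): β-rule — branch into ~~P  //  ~T.
                  branch 2.1.1.2.1 (add ~~P):
                    ○ open, literals {P=T, Q=T, R=F, U=T}.
                  branch 2.1.1.2.2 (add ~T):
                    ○ open, literals {Q=T, R=F, T=F, U=T}.
          branch 2.1.2 (add (U & ~T)):
            (U & ~T): α-rule — add U, ~T.
            ~(R <-> (~P -> ~T)): β-rule — branch into R, ~(~P -> ~T)  //  ~R, (~P -> ~T).
              branch 2.1.2.1 (add R, ~(~P -> ~T)):
                ~(~P -> ~T): α-rule — add ~P, ~~T.
                × closes — contains both T and ~T.
              branch 2.1.2.2 (add ~R, (~P -> ~T)):
                (~P -> ~T): β-rule — branch into ~~P  //  ~T.
                  branch 2.1.2.2.1 (add ~~P):
                    ○ open, literals {P=T, Q=T, R=F, T=F, U=T}.
                  branch 2.1.2.2.2 (add ~T):
                    ○ open, literals {Q=T, R=F, T=F, U=T}.
      branch 2.2 (add ~~(~U | (R <-> (~P -> ~T))), ~(R -> (U & ~T))):
        ~(R -> (U & ~T)): α-rule — add R, ~(U & ~T).
        ~~(~U | (R <-> (~P -> ~T))): β-rule — branch into ~U  //  (R <-> (~P -> ~T)).
          branch 2.2.1 (add ~U):
            ~(U & ~T): β-rule — branch into ~U  //  ~~T.
              branch 2.2.1.1 (add ~U):
                ○ open, literals {Q=T, R=T, U=F}.
              branch 2.2.1.2 (add ~~T):
                ○ open, literals {Q=T, R=T, T=T, U=F}.
          branch 2.2.2 (add (R <-> (~P -> ~T))):
            ~(U & ~T): β-rule — branch into ~U  //  ~~T.
              branch 2.2.2.1 (add ~U):
                (R <-> (~P -> ~T)): β-rule — branch into R, (~P -> ~T)  //  ~R, ~(~P -> ~T).
                  branch 2.2.2.1.1 (add R, (~P -> ~T)):
                    (~P -> ~T): β-rule — branch into ~~P  //  ~T.
                      branch 2.2.2.1.1.1 (add ~~P):
                        ○ open, literals {P=T, Q=T, R=T, U=F}.
                      branch 2.2.2.1.1.2 (add ~T):
                        ○ open, literals {Q=T, R=T, T=F, U=F}.
                  branch 2.2.2.1.2 (add ~R, ~(~P -> ~T)):
                    × closes — contains both R and ~R.
              branch 2.2.2.2 (add ~~T):
                (R <-> (~P -> ~T)): β-rule — branch into R, (~P -> ~T)  //  ~R, ~(~P -> ~T).
                  branch 2.2.2.2.1 (add R, (~P -> ~T)):
                    (~P -> ~T): β-rule — branch into ~~P  //  ~T.
                      branch 2.2.2.2.1.1 (add ~~P):
                        ○ open, literals {P=T, Q=T, R=T, T=T}.
                      branch 2.2.2.2.1.2 (add ~T):
                        × closes — contains both T and ~T.
                  branch 2.2.2.2.2 (add ~R, ~(~P -> ~T)):
                    × closes — contains both R and ~R.
5 branches closed, 10 open.
Each open branch fixes some atoms; the unmentioned ones are free. Counting distinct full assignments: branch {Q=T, U=F} (P, R, S, T) contributes 16 new; branch {P=T, Q=T, R=F, U=T} (S, T) contributes 4 new; branch {Q=T, R=F, T=F, U=T} (P, S) contributes 2 new; branch {P=T, Q=T, R=F, T=F, U=T} (S) contributes 0 new; branch {Q=T, R=F, T=F, U=T} (P, S) contributes 0 new; branch {Q=T, R=T, U=F} (P, S, T) contributes 0 new; branch {Q=T, R=T, T=T, U=F} (P, S) contributes 0 new; branch {P=T, Q=T, R=T, U=F} (S, T) contributes 0 new; branch {Q=T, R=T, T=F, U=F} (P, S) contributes 0 new; branch {P=T, Q=T, R=T, T=T} (U, S) contributes 2 new. Total: 24.

24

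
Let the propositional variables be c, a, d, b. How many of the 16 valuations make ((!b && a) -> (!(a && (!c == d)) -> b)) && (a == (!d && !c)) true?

7

Initial set: {T (((!b && a) -> (!(a && (!c == d)) -> b)) && (a == (!d && !c)))}.
T (((!b && a) -> (!(a && (!c == d)) -> b)) && (a == (!d && !c))): α-rule — add T ((!b && a) -> (!(a && (!c == d)) -> b)), T (a == (!d && !c)).
T ((!b && a) -> (!(a && (!c == d)) -> b)): β-rule — branch into F (!b && a)  //  T (!(a && (!c == d)) -> b).
  branch 1 (add F (!b && a)):
    T (a == (!d && !c)): β-rule — branch into T a, T (!d && !c)  //  F a, F (!d && !c).
      branch 1.1 (add T a, T (!d && !c)):
        T (!d && !c): α-rule — add T !d, T !c.
        F (!b && a): β-rule — branch into F !b  //  F a.
          branch 1.1.1 (add F !b):
            ○ open, literals {a=true, b=true, c=false, d=false}.
          branch 1.1.2 (add F a):
            × closes — contains both a and !a.
      branch 1.2 (add F a, F (!d && !c)):
        F (!b && a): β-rule — branch into F !b  //  F a.
          branch 1.2.1 (add F !b):
            F (!d && !c): β-rule — branch into F !d  //  F !c.
              branch 1.2.1.1 (add F !d):
                ○ open, literals {a=false, b=true, d=true}.
              branch 1.2.1.2 (add F !c):
                ○ open, literals {a=false, b=true, c=true}.
          branch 1.2.2 (add F a):
            F (!d && !c): β-rule — branch into F !d  //  F !c.
              branch 1.2.2.1 (add F !d):
                ○ open, literals {a=false, d=true}.
              branch 1.2.2.2 (add F !c):
                ○ open, literals {a=false, c=true}.
  branch 2 (add T (!(a && (!c == d)) -> b)):
    T (a == (!d && !c)): β-rule — branch into T a, T (!d && !c)  //  F a, F (!d && !c).
      branch 2.1 (add T a, T (!d && !c)):
        T (!d && !c): α-rule — add T !d, T !c.
        T (!(a && (!c == d)) -> b): β-rule — branch into F !(a && (!c == d))  //  T b.
          branch 2.1.1 (add F !(a && (!c == d))):
            F !(a && (!c == d)): α-rule — add T a, T (!c == d).
            T (!c == d): β-rule — branch into T !c, T d  //  F !c, F d.
              branch 2.1.1.1 (add T !c, T d):
                × closes — contains both d and !d.
              branch 2.1.1.2 (add F !c, F d):
                × closes — contains both c and !c.
          branch 2.1.2 (add T b):
            ○ open, literals {a=true, b=true, c=false, d=false}.
      branch 2.2 (add F a, F (!d && !c)):
        T (!(a && (!c == d)) -> b): β-rule — branch into F !(a && (!c == d))  //  T b.
          branch 2.2.1 (add F !(a && (!c == d))):
            F !(a && (!c == d)): α-rule — add T a, T (!c == d).
            × closes — contains both a and !a.
          branch 2.2.2 (add T b):
            F (!d && !c): β-rule — branch into F !d  //  F !c.
              branch 2.2.2.1 (add F !d):
                ○ open, literals {a=false, b=true, d=true}.
              branch 2.2.2.2 (add F !c):
                ○ open, literals {a=false, b=true, c=true}.
4 branches closed, 8 open.
Each open branch fixes some atoms; the unmentioned ones are free. Counting distinct full assignments: branch {a=true, b=true, c=false, d=false} (none free) contributes 1 new; branch {a=false, b=true, d=true} (c) contributes 2 new; branch {a=false, b=true, c=true} (d) contributes 1 new; branch {a=false, d=true} (c, b) contributes 2 new; branch {a=false, c=true} (d, b) contributes 1 new; branch {a=true, b=true, c=false, d=false} (none free) contributes 0 new; branch {a=false, b=true, d=true} (c) contributes 0 new; branch {a=false, b=true, c=true} (d) contributes 0 new. Total: 7.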